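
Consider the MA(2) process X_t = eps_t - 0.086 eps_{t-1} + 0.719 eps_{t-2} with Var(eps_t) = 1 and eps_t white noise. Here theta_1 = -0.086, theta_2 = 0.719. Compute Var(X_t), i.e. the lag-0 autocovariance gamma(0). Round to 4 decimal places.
\gamma(0) = 1.5244

For an MA(q) process X_t = eps_t + sum_i theta_i eps_{t-i} with
Var(eps_t) = sigma^2, the variance is
  gamma(0) = sigma^2 * (1 + sum_i theta_i^2).
  sum_i theta_i^2 = (-0.086)^2 + (0.719)^2 = 0.007396 + 0.516961 = 0.524357.
  gamma(0) = 1 * (1 + 0.524357) = 1 * 1.524357 = 1.524357, which rounds to 1.5244.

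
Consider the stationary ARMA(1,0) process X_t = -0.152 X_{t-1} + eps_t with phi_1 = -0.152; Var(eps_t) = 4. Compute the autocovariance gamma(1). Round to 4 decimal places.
\gamma(1) = -0.6224

Multiply the model equation by X_{t-k} and take expectations. With theta_0 = psi_0 = 1 and psi_j the MA(infinity) weights, this gives
  gamma(k) - sum_i phi_i gamma(k-i) = c_k,
  c_k = sigma^2 * sum_{j=k..q} theta_j psi_{j-k}   (c_k = 0 for k > q),
using gamma(-m) = gamma(m).
Pure AR (q = 0): c_0 = sigma^2 = 4, c_k = 0 for k >= 1.
Equations for k = 0 and k = 1 (AR order 1):
  gamma(0) = phi_1 gamma(1) + c_0
  gamma(1) = phi_1 gamma(0) + c_1
Substituting the second into the first: gamma(0) (1 - phi_1^2) = c_0 + phi_1 c_1, so
  gamma(0) = c_0 / (1 - phi_1^2) = 4 / (1 - (-0.152)^2) = 4 / 0.976896 = 4.094602.
  gamma(1) = phi_1 gamma(0) = (-0.152)(4.094602) = -0.622379.
Therefore gamma(1) = -0.6224 (to 4 decimal places).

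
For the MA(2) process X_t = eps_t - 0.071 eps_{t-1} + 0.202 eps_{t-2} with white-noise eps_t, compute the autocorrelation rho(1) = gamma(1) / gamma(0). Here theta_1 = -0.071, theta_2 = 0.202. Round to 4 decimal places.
\rho(1) = -0.0816

For an MA(q) process with theta_0 = 1, the autocovariance is
  gamma(k) = sigma^2 * sum_{i=0..q-k} theta_i * theta_{i+k},
and rho(k) = gamma(k) / gamma(0). Sigma^2 cancels.
  numerator   = (1)*(-0.071) + (-0.071)*(0.202) = -0.085342.
  denominator = (1)^2 + (-0.071)^2 + (0.202)^2 = 1.045845.
  rho(1) = -0.085342 / 1.045845 = -0.0816.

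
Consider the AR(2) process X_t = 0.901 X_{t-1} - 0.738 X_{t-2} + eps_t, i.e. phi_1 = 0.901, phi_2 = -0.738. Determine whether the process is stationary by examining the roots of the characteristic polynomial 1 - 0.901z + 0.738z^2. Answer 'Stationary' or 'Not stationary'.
\text{Stationary}

The AR(p) characteristic polynomial is P(z) = 1 - 0.901z + 0.738z^2.
Stationarity requires all roots to lie outside the unit circle, i.e. |z| > 1 for every root.
Set 1 + (-0.901) z + (0.738) z^2 = 0, i.e. a z^2 + b z + c = 0 with a = 0.738, b = -0.901, c = 1.
Discriminant D = b^2 - 4ac = (-0.901)^2 - 4*(0.738)*1 = 0.811801 - (2.952) = -2.140199.
D < 0, so the roots are the complex-conjugate pair z = (-b +/- i sqrt(-D)) / (2a) = 0.6104 +/- 0.9912i.
For a conjugate pair |z|^2 = z * conj(z) = (product of roots) = c/a = 1/(0.738) = 1.355014, so |z| = sqrt(1.355014) = 1.1641 for both roots.
Moduli of all roots: 1.1641, 1.1641.
All moduli strictly greater than 1? Yes.
Verdict: Stationary.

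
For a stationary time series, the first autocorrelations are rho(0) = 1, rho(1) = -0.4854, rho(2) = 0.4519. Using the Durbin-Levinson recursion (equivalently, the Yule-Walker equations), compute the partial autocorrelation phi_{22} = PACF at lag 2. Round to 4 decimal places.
\phi_{22} = 0.2830

The PACF at lag k is phi_{kk}, the last component of the solution
to the Yule-Walker system G_k phi = r_k where
  (G_k)_{ij} = rho(|i - j|), (r_k)_i = rho(i), i,j = 1..k.
Equivalently, Durbin-Levinson gives phi_{kk} iteratively:
  phi_{11} = rho(1)
  phi_{kk} = [rho(k) - sum_{j=1..k-1} phi_{k-1,j} rho(k-j)]
            / [1 - sum_{j=1..k-1} phi_{k-1,j} rho(j)],
  phi_{k,j} = phi_{k-1,j} - phi_{kk} phi_{k-1,k-j},  j = 1..k-1.
Step k = 1:
  phi_11 = rho(1) = -0.4854.
Step k = 2:
  phi_22 = [rho(2) - phi_11 rho(1)] / [1 - phi_11 rho(1)] = [0.4519 - (-0.4854)(-0.4854)] / [1 - (-0.4854)(-0.4854)]
         = 0.21628684 / 0.76438684 = 0.283.
Therefore phi_{22} = 0.2830.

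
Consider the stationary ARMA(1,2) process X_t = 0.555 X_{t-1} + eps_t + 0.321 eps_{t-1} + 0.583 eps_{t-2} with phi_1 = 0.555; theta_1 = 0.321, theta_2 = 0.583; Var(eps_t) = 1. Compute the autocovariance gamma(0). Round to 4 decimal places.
\gamma(0) = 3.4194

Multiply the model equation by X_{t-k} and take expectations. With theta_0 = psi_0 = 1 and psi_j the MA(infinity) weights, this gives
  gamma(k) - sum_i phi_i gamma(k-i) = c_k,
  c_k = sigma^2 * sum_{j=k..q} theta_j psi_{j-k}   (c_k = 0 for k > q),
using gamma(-m) = gamma(m).
psi-weights needed (psi_j = theta_j + sum_i phi_i psi_{j-i}):
  psi_1 = theta_1 + phi_1 = 0.321 + (0.555) = 0.876
  psi_2 = theta_2 + phi_1 psi_1 = 0.583 + (0.555)(0.876) = 1.06918
Right-hand sides:
  c_0 = sigma^2 (1 + theta_1 psi_1 + theta_2 psi_2) = 1 * (1 + (0.321)(0.876) + (0.583)(1.06918)) = 1 * 1.904528 = 1.904528
  c_1 = sigma^2 (theta_1 + theta_2 psi_1) = 1 * (0.321 + (0.583)(0.876)) = 0.831708
  c_2 = sigma^2 theta_2 = 1 * (0.583) = 0.583
Equations for k = 0 and k = 1 (AR order 1):
  gamma(0) = phi_1 gamma(1) + c_0
  gamma(1) = phi_1 gamma(0) + c_1
Substituting the second into the first: gamma(0) (1 - phi_1^2) = c_0 + phi_1 c_1, so
  gamma(0) = (c_0 + phi_1 c_1) / (1 - phi_1^2) = (1.904528 + (0.555)(0.831708)) / (1 - (0.555)^2) = 2.366126 / 0.691975 = 3.419381.
Therefore gamma(0) = 3.4194 (to 4 decimal places).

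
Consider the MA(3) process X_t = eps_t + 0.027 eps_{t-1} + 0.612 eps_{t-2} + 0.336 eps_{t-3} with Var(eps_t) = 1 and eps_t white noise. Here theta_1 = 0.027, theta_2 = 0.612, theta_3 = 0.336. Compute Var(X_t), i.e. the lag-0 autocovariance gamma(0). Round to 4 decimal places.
\gamma(0) = 1.4882

For an MA(q) process X_t = eps_t + sum_i theta_i eps_{t-i} with
Var(eps_t) = sigma^2, the variance is
  gamma(0) = sigma^2 * (1 + sum_i theta_i^2).
  sum_i theta_i^2 = (0.027)^2 + (0.612)^2 + (0.336)^2 = 0.000729 + 0.374544 + 0.112896 = 0.488169.
  gamma(0) = 1 * (1 + 0.488169) = 1 * 1.488169 = 1.488169, which rounds to 1.4882.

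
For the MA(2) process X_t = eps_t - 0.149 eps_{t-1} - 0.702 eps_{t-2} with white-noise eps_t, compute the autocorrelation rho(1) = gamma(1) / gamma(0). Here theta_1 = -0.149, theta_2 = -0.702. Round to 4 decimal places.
\rho(1) = -0.0293

For an MA(q) process with theta_0 = 1, the autocovariance is
  gamma(k) = sigma^2 * sum_{i=0..q-k} theta_i * theta_{i+k},
and rho(k) = gamma(k) / gamma(0). Sigma^2 cancels.
  numerator   = (1)*(-0.149) + (-0.149)*(-0.702) = -0.044402.
  denominator = (1)^2 + (-0.149)^2 + (-0.702)^2 = 1.515005.
  rho(1) = -0.044402 / 1.515005 = -0.0293.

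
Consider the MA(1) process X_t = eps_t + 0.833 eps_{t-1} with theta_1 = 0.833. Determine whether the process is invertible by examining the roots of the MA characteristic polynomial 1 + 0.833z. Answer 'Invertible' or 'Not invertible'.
\text{Invertible}

The MA(q) characteristic polynomial is P(z) = 1 + 0.833z.
Invertibility requires all roots to lie outside the unit circle, i.e. |z| > 1 for every root.
This is linear in z: 1 + (0.833) z = 0  =>  z = -1/(0.833) = -1.20048,  |z| = 1.20048.
Moduli of all roots: 1.2005.
All moduli strictly greater than 1? Yes.
Verdict: Invertible.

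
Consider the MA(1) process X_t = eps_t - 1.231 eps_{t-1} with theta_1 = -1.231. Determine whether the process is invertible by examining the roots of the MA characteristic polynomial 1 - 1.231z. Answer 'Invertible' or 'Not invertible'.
\text{Not invertible}

The MA(q) characteristic polynomial is P(z) = 1 - 1.231z.
Invertibility requires all roots to lie outside the unit circle, i.e. |z| > 1 for every root.
This is linear in z: 1 + (-1.231) z = 0  =>  z = -1/(-1.231) = 0.812348,  |z| = 0.812348.
Moduli of all roots: 0.8123.
All moduli strictly greater than 1? No.
Verdict: Not invertible.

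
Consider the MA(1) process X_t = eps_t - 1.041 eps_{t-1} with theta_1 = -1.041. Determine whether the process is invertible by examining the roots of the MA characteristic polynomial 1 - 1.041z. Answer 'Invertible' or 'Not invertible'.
\text{Not invertible}

The MA(q) characteristic polynomial is P(z) = 1 - 1.041z.
Invertibility requires all roots to lie outside the unit circle, i.e. |z| > 1 for every root.
This is linear in z: 1 + (-1.041) z = 0  =>  z = -1/(-1.041) = 0.960615,  |z| = 0.960615.
Moduli of all roots: 0.9606.
All moduli strictly greater than 1? No.
Verdict: Not invertible.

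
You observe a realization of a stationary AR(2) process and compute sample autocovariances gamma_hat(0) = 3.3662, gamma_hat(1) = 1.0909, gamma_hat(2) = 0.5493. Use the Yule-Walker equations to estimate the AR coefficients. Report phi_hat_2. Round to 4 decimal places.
\hat\phi_{2} = 0.0650

The Yule-Walker equations for an AR(p) process read, in matrix form,
  Gamma_p phi = r_p,   with   (Gamma_p)_{ij} = gamma(|i - j|),
                       (r_p)_i = gamma(i),   i,j = 1..p.
Substitute the sample gammas (Toeplitz matrix and right-hand side of size 2):
  Gamma_p = [[3.3662, 1.0909], [1.0909, 3.3662]]
  r_p     = [1.0909, 0.5493]
Written out:
  3.3662 phi_1 + 1.0909 phi_2 = 1.0909
  1.0909 phi_1 + 3.3662 phi_2 = 0.5493
Solve by Cramer's rule:
  det = gamma(0)^2 - gamma(1)^2 = (3.3662)^2 - (1.0909)^2 = 11.33130244 - 1.19006281 = 10.14123963
  phi_hat_1 = [gamma(1) gamma(0) - gamma(1) gamma(2)] / det = [(1.0909)(3.3662) - (1.0909)(0.5493)] / 10.14123963 = 3.07295621 / 10.14123963 = 0.303
  phi_hat_2 = [gamma(0) gamma(2) - gamma(1)^2] / det = [(3.3662)(0.5493) - (1.0909)^2] / 10.14123963 = 0.65899085 / 10.14123963 = 0.065
So phi_hat = [0.3030, 0.0650].
Therefore phi_hat_2 = 0.0650.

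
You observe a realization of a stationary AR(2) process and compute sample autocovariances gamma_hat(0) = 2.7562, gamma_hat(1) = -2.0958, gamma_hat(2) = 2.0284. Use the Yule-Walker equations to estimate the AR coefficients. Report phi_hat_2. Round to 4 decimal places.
\hat\phi_{2} = 0.3740

The Yule-Walker equations for an AR(p) process read, in matrix form,
  Gamma_p phi = r_p,   with   (Gamma_p)_{ij} = gamma(|i - j|),
                       (r_p)_i = gamma(i),   i,j = 1..p.
Substitute the sample gammas (Toeplitz matrix and right-hand side of size 2):
  Gamma_p = [[2.7562, -2.0958], [-2.0958, 2.7562]]
  r_p     = [-2.0958, 2.0284]
Written out:
  2.7562 phi_1 - 2.0958 phi_2 = -2.0958
  -2.0958 phi_1 + 2.7562 phi_2 = 2.0284
Solve by Cramer's rule:
  det = gamma(0)^2 - gamma(1)^2 = (2.7562)^2 - (-2.0958)^2 = 7.59663844 - 4.39237764 = 3.2042608
  phi_hat_1 = [gamma(1) gamma(0) - gamma(1) gamma(2)] / det = [(-2.0958)(2.7562) - (-2.0958)(2.0284)] / 3.2042608 = -1.52532324 / 3.2042608 = -0.476
  phi_hat_2 = [gamma(0) gamma(2) - gamma(1)^2] / det = [(2.7562)(2.0284) - (-2.0958)^2] / 3.2042608 = 1.19829844 / 3.2042608 = 0.374
So phi_hat = [-0.4760, 0.3740].
Therefore phi_hat_2 = 0.3740.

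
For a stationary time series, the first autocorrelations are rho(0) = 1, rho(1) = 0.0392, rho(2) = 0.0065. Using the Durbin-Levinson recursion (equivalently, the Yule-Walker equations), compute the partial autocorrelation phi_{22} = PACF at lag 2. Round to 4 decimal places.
\phi_{22} = 0.0050

The PACF at lag k is phi_{kk}, the last component of the solution
to the Yule-Walker system G_k phi = r_k where
  (G_k)_{ij} = rho(|i - j|), (r_k)_i = rho(i), i,j = 1..k.
Equivalently, Durbin-Levinson gives phi_{kk} iteratively:
  phi_{11} = rho(1)
  phi_{kk} = [rho(k) - sum_{j=1..k-1} phi_{k-1,j} rho(k-j)]
            / [1 - sum_{j=1..k-1} phi_{k-1,j} rho(j)],
  phi_{k,j} = phi_{k-1,j} - phi_{kk} phi_{k-1,k-j},  j = 1..k-1.
Step k = 1:
  phi_11 = rho(1) = 0.0392.
Step k = 2:
  phi_22 = [rho(2) - phi_11 rho(1)] / [1 - phi_11 rho(1)] = [0.0065 - (0.0392)(0.0392)] / [1 - (0.0392)(0.0392)]
         = 0.00496336 / 0.99846336 = 0.005.
Therefore phi_{22} = 0.0050.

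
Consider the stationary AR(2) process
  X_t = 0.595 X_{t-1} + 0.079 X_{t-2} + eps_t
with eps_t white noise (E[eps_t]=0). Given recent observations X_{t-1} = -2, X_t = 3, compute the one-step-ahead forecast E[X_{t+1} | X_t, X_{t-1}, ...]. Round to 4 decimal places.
E[X_{t+1} \mid \mathcal F_t] = 1.6270

For an AR(p) model X_t = c + sum_i phi_i X_{t-i} + eps_t, the
one-step-ahead conditional mean is
  E[X_{t+1} | X_t, ...] = c + sum_i phi_i X_{t+1-i}.
Substitute known values:
  E[X_{t+1} | ...] = (0.595) * (3) + (0.079) * (-2)
                   = 1.6270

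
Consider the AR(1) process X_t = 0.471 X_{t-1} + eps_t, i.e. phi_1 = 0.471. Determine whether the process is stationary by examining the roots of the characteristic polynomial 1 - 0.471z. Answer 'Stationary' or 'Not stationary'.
\text{Stationary}

The AR(p) characteristic polynomial is P(z) = 1 - 0.471z.
Stationarity requires all roots to lie outside the unit circle, i.e. |z| > 1 for every root.
This is linear in z: 1 + (-0.471) z = 0  =>  z = -1/(-0.471) = 2.123142,  |z| = 2.123142.
Moduli of all roots: 2.1231.
All moduli strictly greater than 1? Yes.
Verdict: Stationary.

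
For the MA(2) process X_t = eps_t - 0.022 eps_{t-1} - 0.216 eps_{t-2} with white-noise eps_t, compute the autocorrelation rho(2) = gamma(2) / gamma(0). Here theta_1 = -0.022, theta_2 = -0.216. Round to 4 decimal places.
\rho(2) = -0.2063

For an MA(q) process with theta_0 = 1, the autocovariance is
  gamma(k) = sigma^2 * sum_{i=0..q-k} theta_i * theta_{i+k},
and rho(k) = gamma(k) / gamma(0). Sigma^2 cancels.
  numerator   = (1)*(-0.216) = -0.216.
  denominator = (1)^2 + (-0.022)^2 + (-0.216)^2 = 1.04714.
  rho(2) = -0.216 / 1.04714 = -0.2063.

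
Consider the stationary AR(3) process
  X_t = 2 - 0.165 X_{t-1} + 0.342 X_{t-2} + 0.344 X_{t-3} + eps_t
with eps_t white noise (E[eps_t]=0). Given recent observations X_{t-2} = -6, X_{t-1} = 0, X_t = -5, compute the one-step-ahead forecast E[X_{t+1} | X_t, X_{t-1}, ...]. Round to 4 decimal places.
E[X_{t+1} \mid \mathcal F_t] = 0.7610

For an AR(p) model X_t = c + sum_i phi_i X_{t-i} + eps_t, the
one-step-ahead conditional mean is
  E[X_{t+1} | X_t, ...] = c + sum_i phi_i X_{t+1-i}.
Substitute known values:
  E[X_{t+1} | ...] = 2 + (-0.165) * (-5) + (0.342) * (0) + (0.344) * (-6)
                   = 0.7610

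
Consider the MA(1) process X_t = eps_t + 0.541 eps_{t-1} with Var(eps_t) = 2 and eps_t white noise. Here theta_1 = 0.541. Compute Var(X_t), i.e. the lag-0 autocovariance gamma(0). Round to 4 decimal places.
\gamma(0) = 2.5854

For an MA(q) process X_t = eps_t + sum_i theta_i eps_{t-i} with
Var(eps_t) = sigma^2, the variance is
  gamma(0) = sigma^2 * (1 + sum_i theta_i^2).
  sum_i theta_i^2 = (0.541)^2 = 0.292681.
  gamma(0) = 2 * (1 + 0.292681) = 2 * 1.292681 = 2.585362, which rounds to 2.5854.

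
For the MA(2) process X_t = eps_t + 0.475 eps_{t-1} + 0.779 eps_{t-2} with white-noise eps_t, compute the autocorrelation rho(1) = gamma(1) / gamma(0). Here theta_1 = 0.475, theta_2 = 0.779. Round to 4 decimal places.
\rho(1) = 0.4611

For an MA(q) process with theta_0 = 1, the autocovariance is
  gamma(k) = sigma^2 * sum_{i=0..q-k} theta_i * theta_{i+k},
and rho(k) = gamma(k) / gamma(0). Sigma^2 cancels.
  numerator   = (1)*(0.475) + (0.475)*(0.779) = 0.845025.
  denominator = (1)^2 + (0.475)^2 + (0.779)^2 = 1.832466.
  rho(1) = 0.845025 / 1.832466 = 0.4611.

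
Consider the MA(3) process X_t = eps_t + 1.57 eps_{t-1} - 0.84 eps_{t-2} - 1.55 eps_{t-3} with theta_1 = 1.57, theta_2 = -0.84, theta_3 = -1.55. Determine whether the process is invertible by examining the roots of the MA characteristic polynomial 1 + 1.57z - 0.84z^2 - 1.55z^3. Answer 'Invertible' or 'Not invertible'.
\text{Not invertible}

The MA(q) characteristic polynomial is P(z) = 1 + 1.57z - 0.84z^2 - 1.55z^3.
Invertibility requires all roots to lie outside the unit circle, i.e. |z| > 1 for every root.
Degree 3: look for a simple real root z0 first, then factor out (1 - z/z0) and solve the remaining quadratic.
Testing z0 = -0.8: P(-0.8) = 1 + (1.57)(-0.8) + (-0.84)(-0.8)^2 + (-1.55)(-0.8)^3
  = 1 + (-1.256) + (-0.5376) + (0.7936) = 0.  So z_0 = -0.8 is a root, |z_0| = 0.8.
Divide out the factor (1 + 1.25 z) = (1 - z/z0) (since 1/z0 = -1.25):
  P(z) = (1 + 1.25 z)(1 + (0.32) z + (-1.24) z^2)
  [check: z-coef 0.32 - (-1.25) = 1.57; z^2-coef -1.24 - (-1.25)(0.32) = -0.84; z^3-coef -(-1.25)(-1.24) = -1.55.]
Remaining roots from the quadratic factor 1 + (0.32) z + (-1.24) z^2:
  Set 1 + (0.32) z + (-1.24) z^2 = 0, i.e. a z^2 + b z + c = 0 with a = -1.24, b = 0.32, c = 1.
  Discriminant D = b^2 - 4ac = (0.32)^2 - 4*(-1.24)*1 = 0.1024 - (-4.96) = 5.0624.
  D >= 0, so the roots are real: z = (-b +/- sqrt(D)) / (2a) = (-0.32 +/- 2.249978) / (-2.48).
    z_1 = (-0.32 + 2.249978) / (-2.48) = -0.7782,   |z_1| = 0.7782.
    z_2 = (-0.32 - 2.249978) / (-2.48) = 1.0363,   |z_2| = 1.0363.
Moduli of all roots: 0.8000, 0.7782, 1.0363.
All moduli strictly greater than 1? No.
Verdict: Not invertible.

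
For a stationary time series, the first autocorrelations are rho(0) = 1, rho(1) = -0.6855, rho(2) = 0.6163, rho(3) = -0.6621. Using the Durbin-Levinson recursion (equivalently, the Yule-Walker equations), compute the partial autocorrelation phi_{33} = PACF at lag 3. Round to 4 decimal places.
\phi_{33} = -0.3410

The PACF at lag k is phi_{kk}, the last component of the solution
to the Yule-Walker system G_k phi = r_k where
  (G_k)_{ij} = rho(|i - j|), (r_k)_i = rho(i), i,j = 1..k.
Equivalently, Durbin-Levinson gives phi_{kk} iteratively:
  phi_{11} = rho(1)
  phi_{kk} = [rho(k) - sum_{j=1..k-1} phi_{k-1,j} rho(k-j)]
            / [1 - sum_{j=1..k-1} phi_{k-1,j} rho(j)],
  phi_{k,j} = phi_{k-1,j} - phi_{kk} phi_{k-1,k-j},  j = 1..k-1.
Step k = 1:
  phi_11 = rho(1) = -0.6855.
Step k = 2:
  phi_22 = [rho(2) - phi_11 rho(1)] / [1 - phi_11 rho(1)] = [0.6163 - (-0.6855)(-0.6855)] / [1 - (-0.6855)(-0.6855)]
         = 0.14638975 / 0.53008975 = 0.27616.
  Update: phi_21 = phi_11 - phi_22 phi_11 = -0.6855 - (0.27616)(-0.6855) = -0.496192.
Step k = 3:
  phi_33 = [rho(3) - phi_21 rho(2) - phi_22 rho(1)] / [1 - phi_21 rho(1) - phi_22 rho(2)]
    numerator   = -0.6621 - (-0.496192)(0.6163) - (0.27616)(-0.6855) = -0.16698891
    denominator = 1 - (-0.496192)(-0.6855) - (0.27616)(0.6163) = 0.48966271
  phi_33 = -0.16698891 / 0.48966271 = -0.341.
Therefore phi_{33} = -0.3410.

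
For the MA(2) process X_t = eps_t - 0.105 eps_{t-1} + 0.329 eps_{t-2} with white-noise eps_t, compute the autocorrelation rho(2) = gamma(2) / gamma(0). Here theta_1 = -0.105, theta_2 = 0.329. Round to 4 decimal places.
\rho(2) = 0.2939

For an MA(q) process with theta_0 = 1, the autocovariance is
  gamma(k) = sigma^2 * sum_{i=0..q-k} theta_i * theta_{i+k},
and rho(k) = gamma(k) / gamma(0). Sigma^2 cancels.
  numerator   = (1)*(0.329) = 0.329.
  denominator = (1)^2 + (-0.105)^2 + (0.329)^2 = 1.119266.
  rho(2) = 0.329 / 1.119266 = 0.2939.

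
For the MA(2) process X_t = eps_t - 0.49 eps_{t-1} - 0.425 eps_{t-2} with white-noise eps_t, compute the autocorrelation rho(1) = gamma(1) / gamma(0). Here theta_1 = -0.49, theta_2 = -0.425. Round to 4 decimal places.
\rho(1) = -0.1983

For an MA(q) process with theta_0 = 1, the autocovariance is
  gamma(k) = sigma^2 * sum_{i=0..q-k} theta_i * theta_{i+k},
and rho(k) = gamma(k) / gamma(0). Sigma^2 cancels.
  numerator   = (1)*(-0.49) + (-0.49)*(-0.425) = -0.28175.
  denominator = (1)^2 + (-0.49)^2 + (-0.425)^2 = 1.420725.
  rho(1) = -0.28175 / 1.420725 = -0.1983.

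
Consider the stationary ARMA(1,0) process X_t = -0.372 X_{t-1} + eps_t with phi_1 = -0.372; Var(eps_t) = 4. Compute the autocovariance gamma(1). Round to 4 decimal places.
\gamma(1) = -1.7270

Multiply the model equation by X_{t-k} and take expectations. With theta_0 = psi_0 = 1 and psi_j the MA(infinity) weights, this gives
  gamma(k) - sum_i phi_i gamma(k-i) = c_k,
  c_k = sigma^2 * sum_{j=k..q} theta_j psi_{j-k}   (c_k = 0 for k > q),
using gamma(-m) = gamma(m).
Pure AR (q = 0): c_0 = sigma^2 = 4, c_k = 0 for k >= 1.
Equations for k = 0 and k = 1 (AR order 1):
  gamma(0) = phi_1 gamma(1) + c_0
  gamma(1) = phi_1 gamma(0) + c_1
Substituting the second into the first: gamma(0) (1 - phi_1^2) = c_0 + phi_1 c_1, so
  gamma(0) = c_0 / (1 - phi_1^2) = 4 / (1 - (-0.372)^2) = 4 / 0.861616 = 4.642439.
  gamma(1) = phi_1 gamma(0) = (-0.372)(4.642439) = -1.726987.
Therefore gamma(1) = -1.7270 (to 4 decimal places).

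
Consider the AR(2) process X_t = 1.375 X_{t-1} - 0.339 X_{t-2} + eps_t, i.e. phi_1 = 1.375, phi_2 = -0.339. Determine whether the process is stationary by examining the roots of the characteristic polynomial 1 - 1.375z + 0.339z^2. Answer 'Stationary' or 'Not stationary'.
\text{Not stationary}

The AR(p) characteristic polynomial is P(z) = 1 - 1.375z + 0.339z^2.
Stationarity requires all roots to lie outside the unit circle, i.e. |z| > 1 for every root.
Set 1 + (-1.375) z + (0.339) z^2 = 0, i.e. a z^2 + b z + c = 0 with a = 0.339, b = -1.375, c = 1.
Discriminant D = b^2 - 4ac = (-1.375)^2 - 4*(0.339)*1 = 1.890625 - (1.356) = 0.534625.
D >= 0, so the roots are real: z = (-b +/- sqrt(D)) / (2a) = (1.375 +/- 0.731181) / (0.678).
  z_1 = (1.375 + 0.731181) / (0.678) = 3.1065,   |z_1| = 3.1065.
  z_2 = (1.375 - 0.731181) / (0.678) = 0.9496,   |z_2| = 0.9496.
Moduli of all roots: 3.1065, 0.9496.
All moduli strictly greater than 1? No.
Verdict: Not stationary.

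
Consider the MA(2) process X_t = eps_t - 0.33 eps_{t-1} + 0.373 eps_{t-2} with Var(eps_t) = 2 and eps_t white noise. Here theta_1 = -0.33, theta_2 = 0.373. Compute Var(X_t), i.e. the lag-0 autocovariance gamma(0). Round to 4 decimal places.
\gamma(0) = 2.4961

For an MA(q) process X_t = eps_t + sum_i theta_i eps_{t-i} with
Var(eps_t) = sigma^2, the variance is
  gamma(0) = sigma^2 * (1 + sum_i theta_i^2).
  sum_i theta_i^2 = (-0.33)^2 + (0.373)^2 = 0.1089 + 0.139129 = 0.248029.
  gamma(0) = 2 * (1 + 0.248029) = 2 * 1.248029 = 2.496058, which rounds to 2.4961.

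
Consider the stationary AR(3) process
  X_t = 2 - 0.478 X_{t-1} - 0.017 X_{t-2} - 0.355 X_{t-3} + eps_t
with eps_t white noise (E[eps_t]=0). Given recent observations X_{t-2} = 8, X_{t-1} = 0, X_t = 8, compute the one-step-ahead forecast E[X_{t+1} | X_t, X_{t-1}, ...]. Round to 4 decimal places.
E[X_{t+1} \mid \mathcal F_t] = -4.6640

For an AR(p) model X_t = c + sum_i phi_i X_{t-i} + eps_t, the
one-step-ahead conditional mean is
  E[X_{t+1} | X_t, ...] = c + sum_i phi_i X_{t+1-i}.
Substitute known values:
  E[X_{t+1} | ...] = 2 + (-0.478) * (8) + (-0.017) * (0) + (-0.355) * (8)
                   = -4.6640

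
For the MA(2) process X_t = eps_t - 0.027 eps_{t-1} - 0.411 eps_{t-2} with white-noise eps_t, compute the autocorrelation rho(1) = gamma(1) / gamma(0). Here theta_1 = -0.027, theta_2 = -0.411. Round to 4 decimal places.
\rho(1) = -0.0136

For an MA(q) process with theta_0 = 1, the autocovariance is
  gamma(k) = sigma^2 * sum_{i=0..q-k} theta_i * theta_{i+k},
and rho(k) = gamma(k) / gamma(0). Sigma^2 cancels.
  numerator   = (1)*(-0.027) + (-0.027)*(-0.411) = -0.015903.
  denominator = (1)^2 + (-0.027)^2 + (-0.411)^2 = 1.16965.
  rho(1) = -0.015903 / 1.16965 = -0.0136.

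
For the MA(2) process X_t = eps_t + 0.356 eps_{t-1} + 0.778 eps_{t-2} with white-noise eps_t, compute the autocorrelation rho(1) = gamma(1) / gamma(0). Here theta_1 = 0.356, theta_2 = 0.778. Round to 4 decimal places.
\rho(1) = 0.3655

For an MA(q) process with theta_0 = 1, the autocovariance is
  gamma(k) = sigma^2 * sum_{i=0..q-k} theta_i * theta_{i+k},
and rho(k) = gamma(k) / gamma(0). Sigma^2 cancels.
  numerator   = (1)*(0.356) + (0.356)*(0.778) = 0.632968.
  denominator = (1)^2 + (0.356)^2 + (0.778)^2 = 1.73202.
  rho(1) = 0.632968 / 1.73202 = 0.3655.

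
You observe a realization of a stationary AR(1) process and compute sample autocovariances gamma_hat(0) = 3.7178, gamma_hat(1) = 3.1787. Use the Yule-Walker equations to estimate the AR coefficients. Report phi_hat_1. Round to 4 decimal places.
\hat\phi_{1} = 0.8550

The Yule-Walker equations for an AR(p) process read, in matrix form,
  Gamma_p phi = r_p,   with   (Gamma_p)_{ij} = gamma(|i - j|),
                       (r_p)_i = gamma(i),   i,j = 1..p.
Substitute the sample gammas (Toeplitz matrix and right-hand side of size 1):
  Gamma_p = [[3.7178]]
  r_p     = [3.1787]
With p = 1 this is the single equation gamma(0) phi_1 = gamma(1):
  phi_hat_1 = gamma(1) / gamma(0) = 3.1787 / 3.7178 = 0.8550.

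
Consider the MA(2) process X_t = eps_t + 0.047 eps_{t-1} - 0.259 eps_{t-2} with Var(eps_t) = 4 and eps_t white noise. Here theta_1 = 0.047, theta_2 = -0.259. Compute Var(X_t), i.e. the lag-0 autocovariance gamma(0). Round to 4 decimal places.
\gamma(0) = 4.2772

For an MA(q) process X_t = eps_t + sum_i theta_i eps_{t-i} with
Var(eps_t) = sigma^2, the variance is
  gamma(0) = sigma^2 * (1 + sum_i theta_i^2).
  sum_i theta_i^2 = (0.047)^2 + (-0.259)^2 = 0.002209 + 0.067081 = 0.06929.
  gamma(0) = 4 * (1 + 0.06929) = 4 * 1.06929 = 4.27716, which rounds to 4.2772.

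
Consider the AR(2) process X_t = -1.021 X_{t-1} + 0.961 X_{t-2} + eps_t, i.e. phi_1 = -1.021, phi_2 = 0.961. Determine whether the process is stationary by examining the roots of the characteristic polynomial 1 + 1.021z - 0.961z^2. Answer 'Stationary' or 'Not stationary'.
\text{Not stationary}

The AR(p) characteristic polynomial is P(z) = 1 + 1.021z - 0.961z^2.
Stationarity requires all roots to lie outside the unit circle, i.e. |z| > 1 for every root.
Set 1 + (1.021) z + (-0.961) z^2 = 0, i.e. a z^2 + b z + c = 0 with a = -0.961, b = 1.021, c = 1.
Discriminant D = b^2 - 4ac = (1.021)^2 - 4*(-0.961)*1 = 1.042441 - (-3.844) = 4.886441.
D >= 0, so the roots are real: z = (-b +/- sqrt(D)) / (2a) = (-1.021 +/- 2.21053) / (-1.922).
  z_1 = (-1.021 + 2.21053) / (-1.922) = -0.6189,   |z_1| = 0.6189.
  z_2 = (-1.021 - 2.21053) / (-1.922) = 1.6813,   |z_2| = 1.6813.
Moduli of all roots: 0.6189, 1.6813.
All moduli strictly greater than 1? No.
Verdict: Not stationary.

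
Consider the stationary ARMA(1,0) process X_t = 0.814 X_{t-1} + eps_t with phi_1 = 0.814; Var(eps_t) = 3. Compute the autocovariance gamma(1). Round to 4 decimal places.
\gamma(1) = 7.2376

Multiply the model equation by X_{t-k} and take expectations. With theta_0 = psi_0 = 1 and psi_j the MA(infinity) weights, this gives
  gamma(k) - sum_i phi_i gamma(k-i) = c_k,
  c_k = sigma^2 * sum_{j=k..q} theta_j psi_{j-k}   (c_k = 0 for k > q),
using gamma(-m) = gamma(m).
Pure AR (q = 0): c_0 = sigma^2 = 3, c_k = 0 for k >= 1.
Equations for k = 0 and k = 1 (AR order 1):
  gamma(0) = phi_1 gamma(1) + c_0
  gamma(1) = phi_1 gamma(0) + c_1
Substituting the second into the first: gamma(0) (1 - phi_1^2) = c_0 + phi_1 c_1, so
  gamma(0) = c_0 / (1 - phi_1^2) = 3 / (1 - (0.814)^2) = 3 / 0.337404 = 8.891418.
  gamma(1) = phi_1 gamma(0) = (0.814)(8.891418) = 7.237614.
Therefore gamma(1) = 7.2376 (to 4 decimal places).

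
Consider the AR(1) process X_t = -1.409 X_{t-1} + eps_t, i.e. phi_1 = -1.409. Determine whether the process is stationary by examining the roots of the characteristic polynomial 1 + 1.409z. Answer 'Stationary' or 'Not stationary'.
\text{Not stationary}

The AR(p) characteristic polynomial is P(z) = 1 + 1.409z.
Stationarity requires all roots to lie outside the unit circle, i.e. |z| > 1 for every root.
This is linear in z: 1 + (1.409) z = 0  =>  z = -1/(1.409) = -0.709723,  |z| = 0.709723.
Moduli of all roots: 0.7097.
All moduli strictly greater than 1? No.
Verdict: Not stationary.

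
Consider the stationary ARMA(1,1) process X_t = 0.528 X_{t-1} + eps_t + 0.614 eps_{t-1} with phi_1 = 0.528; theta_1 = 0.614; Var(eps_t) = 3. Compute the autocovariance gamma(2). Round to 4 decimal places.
\gamma(2) = 3.3213

Multiply the model equation by X_{t-k} and take expectations. With theta_0 = psi_0 = 1 and psi_j the MA(infinity) weights, this gives
  gamma(k) - sum_i phi_i gamma(k-i) = c_k,
  c_k = sigma^2 * sum_{j=k..q} theta_j psi_{j-k}   (c_k = 0 for k > q),
using gamma(-m) = gamma(m).
psi-weights needed (psi_j = theta_j + sum_i phi_i psi_{j-i}):
  psi_1 = theta_1 + phi_1 = 0.614 + (0.528) = 1.142
Right-hand sides:
  c_0 = sigma^2 (1 + theta_1 psi_1) = 3 * (1 + (0.614)(1.142)) = 3 * 1.701188 = 5.103564
  c_1 = sigma^2 theta_1 = 3 * (0.614) = 1.842
  c_2 = 0
Equations for k = 0 and k = 1 (AR order 1):
  gamma(0) = phi_1 gamma(1) + c_0
  gamma(1) = phi_1 gamma(0) + c_1
Substituting the second into the first: gamma(0) (1 - phi_1^2) = c_0 + phi_1 c_1, so
  gamma(0) = (c_0 + phi_1 c_1) / (1 - phi_1^2) = (5.103564 + (0.528)(1.842)) / (1 - (0.528)^2) = 6.07614 / 0.721216 = 8.424855.
  gamma(1) = phi_1 gamma(0) + c_1 = (0.528)(8.424855) + (1.842) = 6.290323.
For k = 2 (> q): gamma(2) = phi_1 gamma(1) = (0.528)(6.290323) = 3.321291.
Therefore gamma(2) = 3.3213 (to 4 decimal places).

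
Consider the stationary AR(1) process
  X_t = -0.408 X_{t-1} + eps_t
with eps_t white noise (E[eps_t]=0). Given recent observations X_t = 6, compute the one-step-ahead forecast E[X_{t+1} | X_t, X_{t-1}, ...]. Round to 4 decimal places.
E[X_{t+1} \mid \mathcal F_t] = -2.4480

For an AR(p) model X_t = c + sum_i phi_i X_{t-i} + eps_t, the
one-step-ahead conditional mean is
  E[X_{t+1} | X_t, ...] = c + sum_i phi_i X_{t+1-i}.
Substitute known values:
  E[X_{t+1} | ...] = (-0.408) * (6)
                   = -2.4480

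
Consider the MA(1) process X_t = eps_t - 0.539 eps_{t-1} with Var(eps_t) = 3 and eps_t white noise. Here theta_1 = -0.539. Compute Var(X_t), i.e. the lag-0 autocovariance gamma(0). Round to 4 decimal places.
\gamma(0) = 3.8716

For an MA(q) process X_t = eps_t + sum_i theta_i eps_{t-i} with
Var(eps_t) = sigma^2, the variance is
  gamma(0) = sigma^2 * (1 + sum_i theta_i^2).
  sum_i theta_i^2 = (-0.539)^2 = 0.290521.
  gamma(0) = 3 * (1 + 0.290521) = 3 * 1.290521 = 3.871563, which rounds to 3.8716.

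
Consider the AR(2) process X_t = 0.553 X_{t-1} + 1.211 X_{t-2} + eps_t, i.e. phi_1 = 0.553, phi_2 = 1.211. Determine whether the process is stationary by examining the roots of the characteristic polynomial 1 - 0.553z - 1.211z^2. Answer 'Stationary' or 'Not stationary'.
\text{Not stationary}

The AR(p) characteristic polynomial is P(z) = 1 - 0.553z - 1.211z^2.
Stationarity requires all roots to lie outside the unit circle, i.e. |z| > 1 for every root.
Set 1 + (-0.553) z + (-1.211) z^2 = 0, i.e. a z^2 + b z + c = 0 with a = -1.211, b = -0.553, c = 1.
Discriminant D = b^2 - 4ac = (-0.553)^2 - 4*(-1.211)*1 = 0.305809 - (-4.844) = 5.149809.
D >= 0, so the roots are real: z = (-b +/- sqrt(D)) / (2a) = (0.553 +/- 2.269319) / (-2.422).
  z_1 = (0.553 + 2.269319) / (-2.422) = -1.1653,   |z_1| = 1.1653.
  z_2 = (0.553 - 2.269319) / (-2.422) = 0.7086,   |z_2| = 0.7086.
Moduli of all roots: 1.1653, 0.7086.
All moduli strictly greater than 1? No.
Verdict: Not stationary.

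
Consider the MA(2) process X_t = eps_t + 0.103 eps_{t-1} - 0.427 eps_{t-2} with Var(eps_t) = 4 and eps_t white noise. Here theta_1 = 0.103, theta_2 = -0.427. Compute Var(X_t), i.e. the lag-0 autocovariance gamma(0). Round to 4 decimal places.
\gamma(0) = 4.7718

For an MA(q) process X_t = eps_t + sum_i theta_i eps_{t-i} with
Var(eps_t) = sigma^2, the variance is
  gamma(0) = sigma^2 * (1 + sum_i theta_i^2).
  sum_i theta_i^2 = (0.103)^2 + (-0.427)^2 = 0.010609 + 0.182329 = 0.192938.
  gamma(0) = 4 * (1 + 0.192938) = 4 * 1.192938 = 4.771752, which rounds to 4.7718.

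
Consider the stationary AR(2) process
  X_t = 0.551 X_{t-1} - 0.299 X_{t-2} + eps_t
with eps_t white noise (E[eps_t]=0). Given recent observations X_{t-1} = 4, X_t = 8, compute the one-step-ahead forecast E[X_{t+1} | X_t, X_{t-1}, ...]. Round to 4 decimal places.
E[X_{t+1} \mid \mathcal F_t] = 3.2120

For an AR(p) model X_t = c + sum_i phi_i X_{t-i} + eps_t, the
one-step-ahead conditional mean is
  E[X_{t+1} | X_t, ...] = c + sum_i phi_i X_{t+1-i}.
Substitute known values:
  E[X_{t+1} | ...] = (0.551) * (8) + (-0.299) * (4)
                   = 3.2120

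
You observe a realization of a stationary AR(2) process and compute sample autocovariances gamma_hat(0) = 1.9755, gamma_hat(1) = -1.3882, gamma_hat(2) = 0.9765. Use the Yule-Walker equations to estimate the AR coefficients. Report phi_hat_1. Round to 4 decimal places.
\hat\phi_{1} = -0.7020

The Yule-Walker equations for an AR(p) process read, in matrix form,
  Gamma_p phi = r_p,   with   (Gamma_p)_{ij} = gamma(|i - j|),
                       (r_p)_i = gamma(i),   i,j = 1..p.
Substitute the sample gammas (Toeplitz matrix and right-hand side of size 2):
  Gamma_p = [[1.9755, -1.3882], [-1.3882, 1.9755]]
  r_p     = [-1.3882, 0.9765]
Written out:
  1.9755 phi_1 - 1.3882 phi_2 = -1.3882
  -1.3882 phi_1 + 1.9755 phi_2 = 0.9765
Solve by Cramer's rule:
  det = gamma(0)^2 - gamma(1)^2 = (1.9755)^2 - (-1.3882)^2 = 3.90260025 - 1.92709924 = 1.97550101
  phi_hat_1 = [gamma(1) gamma(0) - gamma(1) gamma(2)] / det = [(-1.3882)(1.9755) - (-1.3882)(0.9765)] / 1.97550101 = -1.3868118 / 1.97550101 = -0.702
  phi_hat_2 = [gamma(0) gamma(2) - gamma(1)^2] / det = [(1.9755)(0.9765) - (-1.3882)^2] / 1.97550101 = 0.00197651 / 1.97550101 = 0.001
So phi_hat = [-0.7020, 0.0010].
Therefore phi_hat_1 = -0.7020.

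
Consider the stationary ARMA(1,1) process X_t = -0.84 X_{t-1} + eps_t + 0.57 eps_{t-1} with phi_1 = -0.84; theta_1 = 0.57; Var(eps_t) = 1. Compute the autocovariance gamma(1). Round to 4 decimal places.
\gamma(1) = -0.4780

Multiply the model equation by X_{t-k} and take expectations. With theta_0 = psi_0 = 1 and psi_j the MA(infinity) weights, this gives
  gamma(k) - sum_i phi_i gamma(k-i) = c_k,
  c_k = sigma^2 * sum_{j=k..q} theta_j psi_{j-k}   (c_k = 0 for k > q),
using gamma(-m) = gamma(m).
psi-weights needed (psi_j = theta_j + sum_i phi_i psi_{j-i}):
  psi_1 = theta_1 + phi_1 = 0.57 + (-0.84) = -0.27
Right-hand sides:
  c_0 = sigma^2 (1 + theta_1 psi_1) = 1 * (1 + (0.57)(-0.27)) = 1 * 0.8461 = 0.8461
  c_1 = sigma^2 theta_1 = 1 * (0.57) = 0.57
  c_2 = 0
Equations for k = 0 and k = 1 (AR order 1):
  gamma(0) = phi_1 gamma(1) + c_0
  gamma(1) = phi_1 gamma(0) + c_1
Substituting the second into the first: gamma(0) (1 - phi_1^2) = c_0 + phi_1 c_1, so
  gamma(0) = (c_0 + phi_1 c_1) / (1 - phi_1^2) = (0.8461 + (-0.84)(0.57)) / (1 - (-0.84)^2) = 0.3673 / 0.2944 = 1.247622.
  gamma(1) = phi_1 gamma(0) + c_1 = (-0.84)(1.247622) + (0.57) = -0.478003.
Therefore gamma(1) = -0.4780 (to 4 decimal places).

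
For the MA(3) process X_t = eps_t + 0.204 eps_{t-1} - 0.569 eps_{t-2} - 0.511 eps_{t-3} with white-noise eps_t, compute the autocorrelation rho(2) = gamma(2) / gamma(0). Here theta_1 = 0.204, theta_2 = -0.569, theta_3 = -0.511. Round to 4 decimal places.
\rho(2) = -0.4139

For an MA(q) process with theta_0 = 1, the autocovariance is
  gamma(k) = sigma^2 * sum_{i=0..q-k} theta_i * theta_{i+k},
and rho(k) = gamma(k) / gamma(0). Sigma^2 cancels.
  numerator   = (1)*(-0.569) + (0.204)*(-0.511) = -0.673244.
  denominator = (1)^2 + (0.204)^2 + (-0.569)^2 + (-0.511)^2 = 1.626498.
  rho(2) = -0.673244 / 1.626498 = -0.4139.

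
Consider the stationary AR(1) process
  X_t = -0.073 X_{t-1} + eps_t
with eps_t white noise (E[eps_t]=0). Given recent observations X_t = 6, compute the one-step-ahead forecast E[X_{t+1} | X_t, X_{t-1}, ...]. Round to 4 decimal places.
E[X_{t+1} \mid \mathcal F_t] = -0.4380

For an AR(p) model X_t = c + sum_i phi_i X_{t-i} + eps_t, the
one-step-ahead conditional mean is
  E[X_{t+1} | X_t, ...] = c + sum_i phi_i X_{t+1-i}.
Substitute known values:
  E[X_{t+1} | ...] = (-0.073) * (6)
                   = -0.4380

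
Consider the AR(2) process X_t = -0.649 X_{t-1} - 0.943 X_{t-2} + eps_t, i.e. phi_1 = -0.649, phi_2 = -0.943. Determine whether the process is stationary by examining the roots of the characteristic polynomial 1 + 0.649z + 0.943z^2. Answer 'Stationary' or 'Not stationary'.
\text{Stationary}

The AR(p) characteristic polynomial is P(z) = 1 + 0.649z + 0.943z^2.
Stationarity requires all roots to lie outside the unit circle, i.e. |z| > 1 for every root.
Set 1 + (0.649) z + (0.943) z^2 = 0, i.e. a z^2 + b z + c = 0 with a = 0.943, b = 0.649, c = 1.
Discriminant D = b^2 - 4ac = (0.649)^2 - 4*(0.943)*1 = 0.421201 - (3.772) = -3.350799.
D < 0, so the roots are the complex-conjugate pair z = (-b +/- i sqrt(-D)) / (2a) = -0.3441 +/- 0.9706i.
For a conjugate pair |z|^2 = z * conj(z) = (product of roots) = c/a = 1/(0.943) = 1.060445, so |z| = sqrt(1.060445) = 1.0298 for both roots.
Moduli of all roots: 1.0298, 1.0298.
All moduli strictly greater than 1? Yes.
Verdict: Stationary.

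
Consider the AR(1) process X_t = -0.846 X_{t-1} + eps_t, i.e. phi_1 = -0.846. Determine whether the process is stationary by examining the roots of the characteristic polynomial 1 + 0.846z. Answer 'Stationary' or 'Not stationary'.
\text{Stationary}

The AR(p) characteristic polynomial is P(z) = 1 + 0.846z.
Stationarity requires all roots to lie outside the unit circle, i.e. |z| > 1 for every root.
This is linear in z: 1 + (0.846) z = 0  =>  z = -1/(0.846) = -1.182033,  |z| = 1.182033.
Moduli of all roots: 1.1820.
All moduli strictly greater than 1? Yes.
Verdict: Stationary.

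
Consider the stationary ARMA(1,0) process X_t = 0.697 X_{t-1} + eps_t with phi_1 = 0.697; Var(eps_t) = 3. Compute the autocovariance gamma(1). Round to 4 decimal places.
\gamma(1) = 4.0666

Multiply the model equation by X_{t-k} and take expectations. With theta_0 = psi_0 = 1 and psi_j the MA(infinity) weights, this gives
  gamma(k) - sum_i phi_i gamma(k-i) = c_k,
  c_k = sigma^2 * sum_{j=k..q} theta_j psi_{j-k}   (c_k = 0 for k > q),
using gamma(-m) = gamma(m).
Pure AR (q = 0): c_0 = sigma^2 = 3, c_k = 0 for k >= 1.
Equations for k = 0 and k = 1 (AR order 1):
  gamma(0) = phi_1 gamma(1) + c_0
  gamma(1) = phi_1 gamma(0) + c_1
Substituting the second into the first: gamma(0) (1 - phi_1^2) = c_0 + phi_1 c_1, so
  gamma(0) = c_0 / (1 - phi_1^2) = 3 / (1 - (0.697)^2) = 3 / 0.514191 = 5.834408.
  gamma(1) = phi_1 gamma(0) = (0.697)(5.834408) = 4.066582.
Therefore gamma(1) = 4.0666 (to 4 decimal places).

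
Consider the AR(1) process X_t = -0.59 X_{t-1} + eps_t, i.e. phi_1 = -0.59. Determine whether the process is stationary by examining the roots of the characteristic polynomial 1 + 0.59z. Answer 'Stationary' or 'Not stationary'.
\text{Stationary}

The AR(p) characteristic polynomial is P(z) = 1 + 0.59z.
Stationarity requires all roots to lie outside the unit circle, i.e. |z| > 1 for every root.
This is linear in z: 1 + (0.59) z = 0  =>  z = -1/(0.59) = -1.694915,  |z| = 1.694915.
Moduli of all roots: 1.6949.
All moduli strictly greater than 1? Yes.
Verdict: Stationary.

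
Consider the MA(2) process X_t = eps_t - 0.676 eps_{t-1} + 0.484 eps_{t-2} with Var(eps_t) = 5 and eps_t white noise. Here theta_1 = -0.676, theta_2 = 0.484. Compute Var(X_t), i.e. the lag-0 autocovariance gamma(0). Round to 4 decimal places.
\gamma(0) = 8.4562

For an MA(q) process X_t = eps_t + sum_i theta_i eps_{t-i} with
Var(eps_t) = sigma^2, the variance is
  gamma(0) = sigma^2 * (1 + sum_i theta_i^2).
  sum_i theta_i^2 = (-0.676)^2 + (0.484)^2 = 0.456976 + 0.234256 = 0.691232.
  gamma(0) = 5 * (1 + 0.691232) = 5 * 1.691232 = 8.45616, which rounds to 8.4562.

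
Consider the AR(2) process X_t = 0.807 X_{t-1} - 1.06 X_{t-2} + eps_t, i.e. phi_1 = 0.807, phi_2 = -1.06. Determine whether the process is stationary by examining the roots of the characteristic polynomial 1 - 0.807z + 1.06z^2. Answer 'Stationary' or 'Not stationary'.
\text{Not stationary}

The AR(p) characteristic polynomial is P(z) = 1 - 0.807z + 1.06z^2.
Stationarity requires all roots to lie outside the unit circle, i.e. |z| > 1 for every root.
Set 1 + (-0.807) z + (1.06) z^2 = 0, i.e. a z^2 + b z + c = 0 with a = 1.06, b = -0.807, c = 1.
Discriminant D = b^2 - 4ac = (-0.807)^2 - 4*(1.06)*1 = 0.651249 - (4.24) = -3.588751.
D < 0, so the roots are the complex-conjugate pair z = (-b +/- i sqrt(-D)) / (2a) = 0.3807 +/- 0.8936i.
For a conjugate pair |z|^2 = z * conj(z) = (product of roots) = c/a = 1/(1.06) = 0.943396, so |z| = sqrt(0.943396) = 0.9713 for both roots.
Moduli of all roots: 0.9713, 0.9713.
All moduli strictly greater than 1? No.
Verdict: Not stationary.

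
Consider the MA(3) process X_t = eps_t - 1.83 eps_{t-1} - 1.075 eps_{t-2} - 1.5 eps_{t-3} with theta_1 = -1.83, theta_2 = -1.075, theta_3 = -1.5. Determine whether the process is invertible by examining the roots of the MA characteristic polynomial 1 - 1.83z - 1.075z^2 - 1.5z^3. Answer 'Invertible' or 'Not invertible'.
\text{Not invertible}

The MA(q) characteristic polynomial is P(z) = 1 - 1.83z - 1.075z^2 - 1.5z^3.
Invertibility requires all roots to lie outside the unit circle, i.e. |z| > 1 for every root.
Degree 3: look for a simple real root z0 first, then factor out (1 - z/z0) and solve the remaining quadratic.
Testing z0 = 0.4: P(0.4) = 1 + (-1.83)(0.4) + (-1.075)(0.4)^2 + (-1.5)(0.4)^3
  = 1 + (-0.732) + (-0.172) + (-0.096) = 0.  So z_0 = 0.4 is a root, |z_0| = 0.4.
Divide out the factor (1 - 2.5 z) = (1 - z/z0) (since 1/z0 = 2.5):
  P(z) = (1 - 2.5 z)(1 + (0.67) z + (0.6) z^2)
  [check: z-coef 0.67 - (2.5) = -1.83; z^2-coef 0.6 - (2.5)(0.67) = -1.075; z^3-coef -(2.5)(0.6) = -1.5.]
Remaining roots from the quadratic factor 1 + (0.67) z + (0.6) z^2:
  Set 1 + (0.67) z + (0.6) z^2 = 0, i.e. a z^2 + b z + c = 0 with a = 0.6, b = 0.67, c = 1.
  Discriminant D = b^2 - 4ac = (0.67)^2 - 4*(0.6)*1 = 0.4489 - (2.4) = -1.9511.
  D < 0, so the roots are the complex-conjugate pair z = (-b +/- i sqrt(-D)) / (2a) = -0.5583 +/- 1.164i.
  For a conjugate pair |z|^2 = z * conj(z) = (product of roots) = c/a = 1/(0.6) = 1.666667, so |z| = sqrt(1.666667) = 1.291 for both roots.
Moduli of all roots: 0.4000, 1.2910, 1.2910.
All moduli strictly greater than 1? No.
Verdict: Not invertible.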